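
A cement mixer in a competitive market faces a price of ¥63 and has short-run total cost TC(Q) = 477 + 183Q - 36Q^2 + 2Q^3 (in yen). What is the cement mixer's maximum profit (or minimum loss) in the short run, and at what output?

AVC = 183 - 36Q + 2Q^2; min AVC = ¥21 at Q = 9. Since P = ¥63 ≥ min AVC, the firm produces.
MC = 183 - 72Q + 6Q^2. Setting P = MC and taking the root on the rising branch gives Q* = 10.
TR = 63·10 = 630. TC = 477 + 230 = 707. Profit = 630 − 707 = -¥77.
Shutting down would mean losing the fixed cost of ¥477, so operating at a loss of ¥77 is better by ¥400.

Profit = -¥77 at Q = 10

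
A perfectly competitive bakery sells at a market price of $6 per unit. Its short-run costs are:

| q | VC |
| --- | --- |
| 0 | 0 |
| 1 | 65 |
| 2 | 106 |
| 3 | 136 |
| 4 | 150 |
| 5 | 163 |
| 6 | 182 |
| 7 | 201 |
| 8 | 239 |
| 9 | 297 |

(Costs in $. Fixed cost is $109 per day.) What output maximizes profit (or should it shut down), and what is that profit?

Profit at each row (π = 6q − TC): q=0: -109; q=1: -168; q=2: -203; q=3: -227; q=4: -235; q=5: -242; q=6: -255; q=7: -268; q=8: -300; q=9: -352.
Profit is highest at q = 0. Equivalently, the lowest AVC in the table is 201/7 ≈ $28.71 at q = 7, and P = $6 falls below it — price never covers variable cost, so the firm shuts down and loses only its fixed cost.

q = 0 (shut down); profit = -$109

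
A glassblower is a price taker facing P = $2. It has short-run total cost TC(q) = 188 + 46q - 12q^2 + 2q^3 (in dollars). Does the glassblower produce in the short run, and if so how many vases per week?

Shut down

Variable cost is VC = 46q - 12q^2 + 2q^3, so AVC = VC/q = 46 - 12q + 2q^2 and MC = dTC/dq = 46 - 24q + 6q^2.
AVC is minimized where dAVC/dq = -12 + 4q = 0, at q = 3; min AVC = 46 - 12·3 + 2·3^2 = $28.
With P < min AVC ($2 < $28), every unit sold adds to the loss.
Best response: produce nothing and absorb the $188 fixed cost.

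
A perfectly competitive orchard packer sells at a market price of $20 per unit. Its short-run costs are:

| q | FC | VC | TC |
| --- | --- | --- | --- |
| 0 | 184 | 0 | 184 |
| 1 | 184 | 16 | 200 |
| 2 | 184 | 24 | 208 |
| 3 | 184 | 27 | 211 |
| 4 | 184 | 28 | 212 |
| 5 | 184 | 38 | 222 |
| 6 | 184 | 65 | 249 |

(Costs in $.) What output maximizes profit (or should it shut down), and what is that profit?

q = 5; profit = -$122

Tabulate TR − TC: q=0: -184; q=1: -180; q=2: -168; q=3: -151; q=4: -132; q=5: -122; q=6: -129.
Profit is maximized at q = 5. AVC there is 38/5 = $7.60 ≤ P, so producing beats shutting down (which would give -$184).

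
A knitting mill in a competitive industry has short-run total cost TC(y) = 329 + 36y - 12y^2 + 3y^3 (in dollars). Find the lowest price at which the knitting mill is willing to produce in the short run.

The shutdown price is the minimum of AVC. VC = 36y - 12y^2 + 3y^3, so AVC = 36 - 12y + 3y^2.
dAVC/dy = -12 + 6y = 0 gives y = 2. min AVC = 36 - 12·2 + 3·2^2 = 24.
So the shutdown price is $24.

$24 per unit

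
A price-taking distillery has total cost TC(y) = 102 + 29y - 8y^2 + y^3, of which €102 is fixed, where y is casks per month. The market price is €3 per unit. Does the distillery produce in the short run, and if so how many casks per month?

Strip out fixed cost: VC = 29y - 8y^2 + y^3. Then AVC = 29 - 8y + y^2 and MC = 29 - 16y + 3y^2.
The AVC parabola has its vertex at y = 8/2 = 4, where AVC = 29 - 8·4 + 4^2 = €13.
P = €3 lies below min AVC = €13; no output level covers variable cost.
The firm minimizes its loss by shutting down and losing only its fixed cost of €102.

Shut down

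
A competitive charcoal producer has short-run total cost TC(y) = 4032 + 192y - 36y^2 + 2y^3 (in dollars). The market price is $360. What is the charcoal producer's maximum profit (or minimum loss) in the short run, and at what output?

Profit = -$112 at y = 14

AVC = 192 - 36y + 2y^2; min AVC = $30 at y = 9. Since P = $360 ≥ min AVC, the firm produces.
MC = 192 - 72y + 6y^2. Setting P = MC and taking the root on the rising branch gives y* = 14.
TR = 360·14 = 5040. TC = 4032 + 1120 = 5152. Profit = 5040 − 5152 = -$112.
That loss of $112 beats the $4032 the firm would lose by shutting down; producing recovers $3920 of fixed cost.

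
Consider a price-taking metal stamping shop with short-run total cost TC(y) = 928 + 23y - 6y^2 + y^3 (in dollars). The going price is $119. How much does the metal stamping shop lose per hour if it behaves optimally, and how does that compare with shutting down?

Profit = -$288 at y = 8

AVC = 23 - 6y + y^2; min AVC = $14 at y = 3. Since P = $119 ≥ min AVC, the firm produces.
With MC = 23 - 12y + 3y^2, P = MC on the upward-sloping part at y* = 8.
TR = 119·8 = 952. TC = 928 + 312 = 1240. Profit = 952 − 1240 = -$288.
Shutting down would mean losing the fixed cost of $928, so operating at a loss of $288 is better by $640.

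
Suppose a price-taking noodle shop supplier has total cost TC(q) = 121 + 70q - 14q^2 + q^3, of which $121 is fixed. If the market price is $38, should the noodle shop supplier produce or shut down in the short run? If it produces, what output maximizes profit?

Produce at q = 8

From TC, MC = TC'(q) = 70 - 28q + 3q^2 and AVC = VC/q = 70 - 14q + q^2.
The AVC parabola has its vertex at q = 14/2 = 7, where AVC = 70 - 14·7 + 7^2 = $21.
Since P = $38 ≥ min AVC = $21, price covers variable cost and the firm should produce.
P = MC gives 32 - 28q + 3q^2 = 0, with roots 4/3 and 8. Take the larger (rising MC): q* = 8.
Check: AVC at q = 8 is $22 ≤ P, so revenue covers variable cost.
Profit = P·q − TC = 38·8 − 297 = $7.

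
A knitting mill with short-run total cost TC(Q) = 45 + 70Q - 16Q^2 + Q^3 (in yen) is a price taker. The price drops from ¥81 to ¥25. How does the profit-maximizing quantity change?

Output falls from 11 to 9

AVC = 70 - 16Q + Q^2, minimized at Q = 8 where min AVC = ¥6. MC = 70 - 32Q + 3Q^2.
With P = ¥81 above the shutdown price, P = MC gives Q = 11.
At P = ¥25 ≥ min AVC, set P = MC: Q = 9. The firm stays open but cuts output.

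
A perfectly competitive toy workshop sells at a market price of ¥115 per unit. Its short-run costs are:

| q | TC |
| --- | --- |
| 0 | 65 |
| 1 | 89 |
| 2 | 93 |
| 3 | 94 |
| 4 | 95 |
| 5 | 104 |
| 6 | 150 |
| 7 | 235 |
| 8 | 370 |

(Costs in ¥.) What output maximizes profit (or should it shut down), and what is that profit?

q = 7; profit = ¥570

Tabulate TR − TC: q=0: -65; q=1: 26; q=2: 137; q=3: 251; q=4: 365; q=5: 471; q=6: 540; q=7: 570; q=8: 550.
Profit is maximized at q = 7. AVC there is 170/7 = ¥24.29 ≤ P, so producing beats shutting down (which would give -¥65).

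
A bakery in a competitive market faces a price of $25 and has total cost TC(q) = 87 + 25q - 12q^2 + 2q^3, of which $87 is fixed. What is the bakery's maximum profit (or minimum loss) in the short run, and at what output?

Profit = -$23 at q = 4

AVC = 25 - 12q + 2q^2 has its minimum $7 at q = 3; price $25 clears that bar, so the firm operates.
With MC = 25 - 24q + 6q^2, P = MC on the upward-sloping part at q* = 4.
TR = 25·4 = 100. TC = 87 + 36 = 123. Profit = 100 − 123 = -$23.
That loss of $23 beats the $87 the firm would lose by shutting down; producing recovers $64 of fixed cost.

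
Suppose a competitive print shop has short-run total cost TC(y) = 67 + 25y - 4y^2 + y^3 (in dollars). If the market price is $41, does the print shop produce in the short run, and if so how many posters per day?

From TC, MC = TC'(y) = 25 - 8y + 3y^2 and AVC = VC/y = 25 - 4y + y^2.
The AVC parabola has its vertex at y = 4/2 = 2, where AVC = 25 - 4·2 + 2^2 = $21.
Since P = $41 ≥ min AVC = $21, price covers variable cost and the firm should produce.
Solving P = MC: -16 - 8y + 3y^2 = 0 ⇒ y = -4/3 or 4. On the upward-sloping branch, y* = 4.
Check: AVC at y = 4 is $25 ≤ P, so revenue covers variable cost.
Profit = P·y − TC = 41·4 − 167 = -$3, a loss, but smaller than the $67 fixed cost the firm would lose by shutting down.

Produce at y = 4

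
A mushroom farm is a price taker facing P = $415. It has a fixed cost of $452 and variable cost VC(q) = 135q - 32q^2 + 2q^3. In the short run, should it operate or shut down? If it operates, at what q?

Produce at q = 14

Variable cost is VC = 135q - 32q^2 + 2q^3, so AVC = VC/q = 135 - 32q + 2q^2 and MC = dTC/dq = 135 - 64q + 6q^2.
AVC hits its minimum where MC = AVC, at q = 8, giving min AVC = 135 - 32·8 + 2·8^2 = $7.
P = $415 exceeds min AVC = $7, so the firm stays open.
Set P = MC: 415 = 135 - 64q + 6q^2 → -280 - 64q + 6q^2 = 0. The roots are q = -10/3 and q = 14; the profit-maximizing output is on the rising part of MC, so q* = 14.
Check: AVC at q = 14 is $79 ≤ P, so revenue covers variable cost.
Profit = P·q − TC = 415·14 − 1558 = $4252.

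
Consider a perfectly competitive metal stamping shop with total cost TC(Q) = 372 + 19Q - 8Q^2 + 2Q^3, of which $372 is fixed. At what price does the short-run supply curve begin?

The firm shuts down when price falls below the minimum of average variable cost. AVC = VC/Q = 19 - 8Q + 2Q^2.
At the minimum of AVC, MC = AVC. MC = 19 - 16Q + 6Q^2; setting MC = AVC gives 4Q^2 - 8Q = 0, so Q = 2. min AVC = 11.
So the shutdown price is $11.

$11 per unit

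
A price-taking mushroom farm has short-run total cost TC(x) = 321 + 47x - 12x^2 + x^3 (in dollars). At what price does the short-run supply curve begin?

$11 per unit

The firm shuts down when price falls below the minimum of average variable cost. AVC = VC/x = 47 - 12x + x^2.
At the minimum of AVC, MC = AVC. MC = 47 - 24x + 3x^2; setting MC = AVC gives 2x^2 - 12x = 0, so x = 6. min AVC = 11.
So the shutdown price is $11.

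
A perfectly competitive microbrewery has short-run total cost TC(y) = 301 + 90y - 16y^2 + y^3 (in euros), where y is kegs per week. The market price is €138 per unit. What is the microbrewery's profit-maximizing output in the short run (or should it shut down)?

Produce at y = 12

From TC, MC = TC'(y) = 90 - 32y + 3y^2 and AVC = VC/y = 90 - 16y + y^2.
The AVC parabola has its vertex at y = 16/2 = 8, where AVC = 90 - 16·8 + 8^2 = €26.
Because €138 ≥ €26, revenue can cover variable cost; the firm operates.
P = MC gives -48 - 32y + 3y^2 = 0, with roots -4/3 and 12. Take the larger (rising MC): y* = 12.
Check: AVC at y = 12 is €42 ≤ P, so revenue covers variable cost.
Profit = P·y − TC = 138·12 − 805 = €851.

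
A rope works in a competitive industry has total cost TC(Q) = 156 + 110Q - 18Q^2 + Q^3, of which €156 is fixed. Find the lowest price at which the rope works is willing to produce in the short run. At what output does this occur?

The shutdown price is the minimum of AVC. VC = 110Q - 18Q^2 + Q^3, so AVC = 110 - 18Q + Q^2.
At the minimum of AVC, MC = AVC. MC = 110 - 36Q + 3Q^2; setting MC = AVC gives 2Q^2 - 18Q = 0, so Q = 9. min AVC = 29.
The firm shuts down for any P below €29.

€29 per unit, at Q = 9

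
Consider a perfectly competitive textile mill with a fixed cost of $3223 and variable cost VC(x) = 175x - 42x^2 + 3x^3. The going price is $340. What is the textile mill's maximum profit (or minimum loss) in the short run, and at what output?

AVC = 175 - 42x + 3x^2 has its minimum $28 at x = 7; price $340 clears that bar, so the firm operates.
With MC = 175 - 84x + 9x^2, P = MC on the upward-sloping part at x* = 11.
TR = 340·11 = 3740. TC = 3223 + 836 = 4059. Profit = 3740 − 4059 = -$319.
By producing, the firm covers all variable cost plus $2904 of fixed cost; shutting down would lose the full $3223.

Profit = -$319 at x = 11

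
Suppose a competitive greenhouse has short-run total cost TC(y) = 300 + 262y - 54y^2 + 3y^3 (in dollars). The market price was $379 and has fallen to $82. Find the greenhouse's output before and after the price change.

MC = 262 - 108y + 9y^2; the shutdown threshold is min AVC = $19 (at y = 9).
At P = $379 ≥ min AVC, set P = MC on the rising branch: y = 13.
At P = $82 ≥ min AVC, set P = MC: y = 10. The firm stays open but cuts output.

Output falls from 13 to 10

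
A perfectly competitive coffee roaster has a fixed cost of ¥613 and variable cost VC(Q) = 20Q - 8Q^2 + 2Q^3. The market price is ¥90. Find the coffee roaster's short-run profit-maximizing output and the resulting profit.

Profit = -¥313 at Q = 5

AVC = 20 - 8Q + 2Q^2; min AVC = ¥12 at Q = 2. Since P = ¥90 ≥ min AVC, the firm produces.
With MC = 20 - 16Q + 6Q^2, P = MC on the upward-sloping part at Q* = 5.
TR = 90·5 = 450. TC = 613 + 150 = 763. Profit = 450 − 763 = -¥313.
Shutting down would mean losing the fixed cost of ¥613, so operating at a loss of ¥313 is better by ¥300.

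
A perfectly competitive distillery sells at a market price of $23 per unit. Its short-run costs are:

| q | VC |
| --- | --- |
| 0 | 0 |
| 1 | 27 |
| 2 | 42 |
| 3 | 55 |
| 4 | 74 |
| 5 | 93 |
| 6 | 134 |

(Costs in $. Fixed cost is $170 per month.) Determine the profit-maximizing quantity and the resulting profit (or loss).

Compute π = P·q − TC at each output: q=0: -170; q=1: -174; q=2: -166; q=3: -156; q=4: -152; q=5: -148; q=6: -166.
Profit is maximized at q = 5. AVC there is 93/5 = $18.60 ≤ P, so producing beats shutting down (which would give -$170).

q = 5; profit = -$148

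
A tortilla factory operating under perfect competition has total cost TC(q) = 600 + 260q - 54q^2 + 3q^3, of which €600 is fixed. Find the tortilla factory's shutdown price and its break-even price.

Shutdown price = min AVC. AVC = 260 - 54q + 3q^2, with vertex at q = 9 and minimum €17.
ATC = 600/q + 260 - 54q + 3q^2. Setting dATC/dq = −600/q^2 − 54 + 6q = 0 gives q = 10 (since 6·10^3 − 54·10^2 = 600).
min ATC = 600/10 + 260 − 54·10 + 3·10^2 = €80. That is the break-even price.
Between these two prices the firm operates at a loss; above €80 it earns a profit.

Shutdown price = €17; break-even price = €80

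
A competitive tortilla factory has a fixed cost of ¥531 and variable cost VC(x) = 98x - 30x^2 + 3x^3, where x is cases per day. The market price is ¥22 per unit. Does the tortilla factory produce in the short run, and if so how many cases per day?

Shut down

Strip out fixed cost: VC = 98x - 30x^2 + 3x^3. Then AVC = 98 - 30x + 3x^2 and MC = 98 - 60x + 9x^2.
AVC hits its minimum where MC = AVC, at x = 5, giving min AVC = 98 - 30·5 + 3·5^2 = ¥23.
With P < min AVC (¥22 < ¥23), every unit sold adds to the loss.
Best response: produce nothing and absorb the ¥531 fixed cost.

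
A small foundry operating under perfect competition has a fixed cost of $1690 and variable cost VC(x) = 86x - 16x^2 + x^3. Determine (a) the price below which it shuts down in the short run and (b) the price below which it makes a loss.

Shutdown price = $22; break-even price = $177

AVC = 86 - 16x + x^2; minimized at x = 8, giving min AVC = $22. That is the shutdown price.
ATC = 1690/x + 86 - 16x + x^2. Setting dATC/dx = −1690/x^2 − 16 + 2x = 0 gives x = 13 (since 2·13^3 − 16·13^2 = 1690).
min ATC = 1690/13 + 86 − 16·13 + 13^2 = $177. That is the break-even price.
For $22 ≤ P < $177 the firm produces at a loss; below $22 it shuts down.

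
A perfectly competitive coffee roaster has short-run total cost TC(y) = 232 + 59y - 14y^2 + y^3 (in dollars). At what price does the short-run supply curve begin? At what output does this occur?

The shutdown price is the minimum of AVC. VC = 59y - 14y^2 + y^3, so AVC = 59 - 14y + y^2.
dAVC/dy = -14 + 2y = 0 gives y = 7. min AVC = 59 - 14·7 + 7^2 = 10.
The firm shuts down for any P below $10.

$10 per unit, at y = 7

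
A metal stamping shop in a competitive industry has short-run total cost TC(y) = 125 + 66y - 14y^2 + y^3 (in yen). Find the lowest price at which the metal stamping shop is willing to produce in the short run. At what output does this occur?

The firm shuts down when price falls below the minimum of average variable cost. AVC = VC/y = 66 - 14y + y^2.
dAVC/dy = -14 + 2y = 0 gives y = 7. min AVC = 66 - 14·7 + 7^2 = 17.
So the shutdown price is ¥17.

¥17 per unit, at y = 7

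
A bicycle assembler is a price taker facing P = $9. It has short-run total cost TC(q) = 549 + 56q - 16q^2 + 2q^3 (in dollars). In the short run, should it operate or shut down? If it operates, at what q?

Strip out fixed cost: VC = 56q - 16q^2 + 2q^3. Then AVC = 56 - 16q + 2q^2 and MC = 56 - 32q + 6q^2.
AVC hits its minimum where MC = AVC, at q = 4, giving min AVC = 56 - 16·4 + 2·4^2 = $24.
Since P = $9 < min AVC = $24, price fails to cover variable cost at any output.
The firm minimizes its loss by shutting down and losing only its fixed cost of $549.

Shut down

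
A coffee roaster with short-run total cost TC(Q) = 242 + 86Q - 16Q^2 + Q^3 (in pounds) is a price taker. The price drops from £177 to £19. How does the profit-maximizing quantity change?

MC = 86 - 32Q + 3Q^2; the shutdown threshold is min AVC = £22 (at Q = 8).
With P = £177 above the shutdown price, P = MC gives Q = 13.
At P = £19 < min AVC = £22, price no longer covers variable cost at any output, so the firm shuts down: Q = 0.

Output falls from 13 to 0 (the firm shuts down)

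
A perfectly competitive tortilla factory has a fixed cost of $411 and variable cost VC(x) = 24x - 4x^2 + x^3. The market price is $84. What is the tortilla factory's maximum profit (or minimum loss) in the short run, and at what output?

Profit = -$123 at x = 6

AVC = 24 - 4x + x^2; min AVC = $20 at x = 2. Since P = $84 ≥ min AVC, the firm produces.
With MC = 24 - 8x + 3x^2, P = MC on the upward-sloping part at x* = 6.
TR = 84·6 = 504. TC = 411 + 216 = 627. Profit = 504 − 627 = -$123.
Shutting down would mean losing the fixed cost of $411, so operating at a loss of $123 is better by $288.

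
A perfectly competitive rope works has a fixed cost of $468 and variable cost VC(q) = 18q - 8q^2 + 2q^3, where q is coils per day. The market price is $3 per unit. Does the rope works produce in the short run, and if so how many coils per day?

Shut down

Variable cost is VC = 18q - 8q^2 + 2q^3, so AVC = VC/q = 18 - 8q + 2q^2 and MC = dTC/dq = 18 - 16q + 6q^2.
The AVC parabola has its vertex at q = 8/4 = 2, where AVC = 18 - 8·2 + 2·2^2 = $10.
With P < min AVC ($3 < $10), every unit sold adds to the loss.
The firm minimizes its loss by shutting down and losing only its fixed cost of $468.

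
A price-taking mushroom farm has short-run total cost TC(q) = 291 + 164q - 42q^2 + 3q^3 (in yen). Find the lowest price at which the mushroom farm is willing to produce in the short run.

¥17 per unit

The firm shuts down when price falls below the minimum of average variable cost. AVC = VC/q = 164 - 42q + 3q^2.
dAVC/dq = -42 + 6q = 0 gives q = 7. min AVC = 164 - 42·7 + 3·7^2 = 17.
For P < ¥17 the firm produces nothing.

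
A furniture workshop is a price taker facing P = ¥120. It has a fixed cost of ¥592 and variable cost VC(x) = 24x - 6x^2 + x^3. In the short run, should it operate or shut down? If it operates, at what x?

Strip out fixed cost: VC = 24x - 6x^2 + x^3. Then AVC = 24 - 6x + x^2 and MC = 24 - 12x + 3x^2.
The AVC parabola has its vertex at x = 6/2 = 3, where AVC = 24 - 6·3 + 3^2 = ¥15.
Since P = ¥120 ≥ min AVC = ¥15, price covers variable cost and the firm should produce.
P = MC gives -96 - 12x + 3x^2 = 0, with roots -4 and 8. Take the larger (rising MC): x* = 8.
Check: AVC at x = 8 is ¥40 ≤ P, so revenue covers variable cost.
Profit = P·x − TC = 120·8 − 912 = ¥48.

Produce at x = 8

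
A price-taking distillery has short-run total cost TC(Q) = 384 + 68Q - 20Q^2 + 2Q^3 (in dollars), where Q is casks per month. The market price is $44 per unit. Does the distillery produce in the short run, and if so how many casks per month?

Produce at Q = 6

Variable cost is VC = 68Q - 20Q^2 + 2Q^3, so AVC = VC/Q = 68 - 20Q + 2Q^2 and MC = dTC/dQ = 68 - 40Q + 6Q^2.
AVC is minimized where dAVC/dQ = -20 + 4Q = 0, at Q = 5; min AVC = 68 - 20·5 + 2·5^2 = $18.
P = $44 exceeds min AVC = $18, so the firm stays open.
Set P = MC: 44 = 68 - 40Q + 6Q^2 → 24 - 40Q + 6Q^2 = 0. The roots are Q = 2/3 and Q = 6; the profit-maximizing output is on the rising part of MC, so Q* = 6.
Check: AVC at Q = 6 is $20 ≤ P, so revenue covers variable cost.
Profit = P·Q − TC = 44·6 − 504 = -$240, a loss, but smaller than the $384 fixed cost the firm would lose by shutting down.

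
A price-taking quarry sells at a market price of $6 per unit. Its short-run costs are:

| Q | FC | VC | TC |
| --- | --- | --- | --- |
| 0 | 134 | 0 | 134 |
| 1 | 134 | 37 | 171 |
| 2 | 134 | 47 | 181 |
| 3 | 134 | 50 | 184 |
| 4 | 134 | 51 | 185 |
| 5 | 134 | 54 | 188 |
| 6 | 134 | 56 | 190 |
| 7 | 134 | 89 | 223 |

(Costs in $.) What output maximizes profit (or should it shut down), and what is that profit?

Profit at each row (π = 6Q − TC): Q=0: -134; Q=1: -165; Q=2: -169; Q=3: -166; Q=4: -161; Q=5: -158; Q=6: -154; Q=7: -181.
Profit is highest at Q = 0. Equivalently, the lowest AVC in the table is 56/6 ≈ $9.33 at Q = 6, and P = $6 falls below it — price never covers variable cost, so the firm shuts down and loses only its fixed cost.

Q = 0 (shut down); profit = -$134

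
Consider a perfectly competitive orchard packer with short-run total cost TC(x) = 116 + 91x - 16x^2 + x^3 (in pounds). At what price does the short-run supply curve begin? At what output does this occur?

£27 per unit, at x = 8

The firm shuts down when price falls below the minimum of average variable cost. AVC = VC/x = 91 - 16x + x^2.
At the minimum of AVC, MC = AVC. MC = 91 - 32x + 3x^2; setting MC = AVC gives 2x^2 - 16x = 0, so x = 8. min AVC = 27.
The firm shuts down for any P below £27.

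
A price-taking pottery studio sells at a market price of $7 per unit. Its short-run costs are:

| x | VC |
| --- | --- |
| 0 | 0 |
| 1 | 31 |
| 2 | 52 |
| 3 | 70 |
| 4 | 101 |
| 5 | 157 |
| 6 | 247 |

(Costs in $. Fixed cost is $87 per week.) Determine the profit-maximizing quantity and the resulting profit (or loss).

Compute π = P·x − TC at each output: x=0: -87; x=1: -111; x=2: -125; x=3: -136; x=4: -160; x=5: -209; x=6: -292.
Profit is highest at x = 0. Equivalently, the lowest AVC in the table is 70/3 ≈ $23.33 at x = 3, and P = $7 falls below it — price never covers variable cost, so the firm shuts down and loses only its fixed cost.

x = 0 (shut down); profit = -$87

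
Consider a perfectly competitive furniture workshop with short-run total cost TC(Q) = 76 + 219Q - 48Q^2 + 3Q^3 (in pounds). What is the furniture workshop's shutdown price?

£27 per unit

The firm shuts down when price falls below the minimum of average variable cost. AVC = VC/Q = 219 - 48Q + 3Q^2.
At the minimum of AVC, MC = AVC. MC = 219 - 96Q + 9Q^2; setting MC = AVC gives 6Q^2 - 48Q = 0, so Q = 8. min AVC = 27.
The firm shuts down for any P below £27.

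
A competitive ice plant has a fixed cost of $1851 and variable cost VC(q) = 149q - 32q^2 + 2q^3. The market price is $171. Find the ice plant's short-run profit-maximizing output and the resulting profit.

AVC = 149 - 32q + 2q^2; min AVC = $21 at q = 8. Since P = $171 ≥ min AVC, the firm produces.
MC = 149 - 64q + 6q^2. Setting P = MC and taking the root on the rising branch gives q* = 11.
TR = 171·11 = 1881. TC = 1851 + 429 = 2280. Profit = 1881 − 2280 = -$399.
That loss of $399 beats the $1851 the firm would lose by shutting down; producing recovers $1452 of fixed cost.

Profit = -$399 at q = 11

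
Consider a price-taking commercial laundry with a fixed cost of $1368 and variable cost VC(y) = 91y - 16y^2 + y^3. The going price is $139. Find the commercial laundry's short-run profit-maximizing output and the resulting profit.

AVC = 91 - 16y + y^2 has its minimum $27 at y = 8; price $139 clears that bar, so the firm operates.
MC = 91 - 32y + 3y^2. Setting P = MC and taking the root on the rising branch gives y* = 12.
TR = 139·12 = 1668. TC = 1368 + 516 = 1884. Profit = 1668 − 1884 = -$216.
By producing, the firm covers all variable cost plus $1152 of fixed cost; shutting down would lose the full $1368.

Profit = -$216 at y = 12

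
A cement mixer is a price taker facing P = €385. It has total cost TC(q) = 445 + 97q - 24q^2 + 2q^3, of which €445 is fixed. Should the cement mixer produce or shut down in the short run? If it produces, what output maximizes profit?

Produce at q = 12

Variable cost is VC = 97q - 24q^2 + 2q^3, so AVC = VC/q = 97 - 24q + 2q^2 and MC = dTC/dq = 97 - 48q + 6q^2.
AVC is minimized where dAVC/dq = -24 + 4q = 0, at q = 6; min AVC = 97 - 24·6 + 2·6^2 = €25.
Since P = €385 ≥ min AVC = €25, price covers variable cost and the firm should produce.
Solving P = MC: -288 - 48q + 6q^2 = 0 ⇒ q = -4 or 12. On the upward-sloping branch, q* = 12.
Check: AVC at q = 12 is €97 ≤ P, so revenue covers variable cost.
Profit = P·q − TC = 385·12 − 1609 = €3011.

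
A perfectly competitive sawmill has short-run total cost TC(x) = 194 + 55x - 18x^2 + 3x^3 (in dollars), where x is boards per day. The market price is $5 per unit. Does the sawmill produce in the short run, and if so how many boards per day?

Shut down

Strip out fixed cost: VC = 55x - 18x^2 + 3x^3. Then AVC = 55 - 18x + 3x^2 and MC = 55 - 36x + 9x^2.
AVC is minimized where dAVC/dx = -18 + 6x = 0, at x = 3; min AVC = 55 - 18·3 + 3·3^2 = $28.
With P < min AVC ($5 < $28), every unit sold adds to the loss.
Shutting down limits the loss to fixed cost, $194.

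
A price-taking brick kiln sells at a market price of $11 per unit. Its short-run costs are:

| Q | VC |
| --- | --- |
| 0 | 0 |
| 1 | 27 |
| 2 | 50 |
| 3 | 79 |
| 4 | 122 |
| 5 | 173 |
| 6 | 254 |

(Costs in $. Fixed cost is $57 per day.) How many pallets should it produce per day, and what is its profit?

Q = 0 (shut down); profit = -$57

Compute π = P·Q − TC at each output: Q=0: -57; Q=1: -73; Q=2: -85; Q=3: -103; Q=4: -135; Q=5: -175; Q=6: -245.
Profit is highest at Q = 0. Equivalently, the lowest AVC in the table is 50/2 ≈ $25 at Q = 2, and P = $11 falls below it — price never covers variable cost, so the firm shuts down and loses only its fixed cost.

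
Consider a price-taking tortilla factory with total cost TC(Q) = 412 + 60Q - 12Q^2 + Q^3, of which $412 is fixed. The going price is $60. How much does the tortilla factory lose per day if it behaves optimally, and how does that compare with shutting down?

AVC = 60 - 12Q + Q^2; min AVC = $24 at Q = 6. Since P = $60 ≥ min AVC, the firm produces.
With MC = 60 - 24Q + 3Q^2, P = MC on the upward-sloping part at Q* = 8.
TR = 60·8 = 480. TC = 412 + 224 = 636. Profit = 480 − 636 = -$156.
That loss of $156 beats the $412 the firm would lose by shutting down; producing recovers $256 of fixed cost.

Profit = -$156 at Q = 8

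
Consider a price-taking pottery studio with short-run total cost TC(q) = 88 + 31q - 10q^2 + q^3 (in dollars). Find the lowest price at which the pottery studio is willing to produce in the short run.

$6 per unit

The shutdown price is the minimum of AVC. VC = 31q - 10q^2 + q^3, so AVC = 31 - 10q + q^2.
dAVC/dq = -10 + 2q = 0 gives q = 5. min AVC = 31 - 10·5 + 5^2 = 6.
The firm shuts down for any P below $6.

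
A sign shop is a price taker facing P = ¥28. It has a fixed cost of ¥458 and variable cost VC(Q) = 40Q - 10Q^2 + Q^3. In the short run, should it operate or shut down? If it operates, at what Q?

Strip out fixed cost: VC = 40Q - 10Q^2 + Q^3. Then AVC = 40 - 10Q + Q^2 and MC = 40 - 20Q + 3Q^2.
The AVC parabola has its vertex at Q = 10/2 = 5, where AVC = 40 - 10·5 + 5^2 = ¥15.
Since P = ¥28 ≥ min AVC = ¥15, price covers variable cost and the firm should produce.
Solving P = MC: 12 - 20Q + 3Q^2 = 0 ⇒ Q = 2/3 or 6. On the upward-sloping branch, Q* = 6.
Check: AVC at Q = 6 is ¥16 ≤ P, so revenue covers variable cost.
Profit = P·Q − TC = 28·6 − 554 = -¥386, a loss, but smaller than the ¥458 fixed cost the firm would lose by shutting down.

Produce at Q = 6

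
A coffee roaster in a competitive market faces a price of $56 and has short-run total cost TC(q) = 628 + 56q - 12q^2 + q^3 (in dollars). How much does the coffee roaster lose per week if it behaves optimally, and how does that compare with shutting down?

AVC = 56 - 12q + q^2; min AVC = $20 at q = 6. Since P = $56 ≥ min AVC, the firm produces.
With MC = 56 - 24q + 3q^2, P = MC on the upward-sloping part at q* = 8.
TR = 56·8 = 448. TC = 628 + 192 = 820. Profit = 448 − 820 = -$372.
That loss of $372 beats the $628 the firm would lose by shutting down; producing recovers $256 of fixed cost.

Profit = -$372 at q = 8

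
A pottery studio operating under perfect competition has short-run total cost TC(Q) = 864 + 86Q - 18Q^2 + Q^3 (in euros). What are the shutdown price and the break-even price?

Shutdown price = €5; break-even price = €86

AVC = 86 - 18Q + Q^2; minimized at Q = 9, giving min AVC = €5. That is the shutdown price.
ATC = 864/Q + 86 - 18Q + Q^2. Setting dATC/dQ = −864/Q^2 − 18 + 2Q = 0 gives Q = 12 (since 2·12^3 − 18·12^2 = 864).
min ATC = 864/12 + 86 − 18·12 + 12^2 = €86. That is the break-even price.
Between these two prices the firm operates at a loss; above €86 it earns a profit.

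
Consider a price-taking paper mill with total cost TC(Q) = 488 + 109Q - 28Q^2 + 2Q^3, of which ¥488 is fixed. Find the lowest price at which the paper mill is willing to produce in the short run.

The firm shuts down when price falls below the minimum of average variable cost. AVC = VC/Q = 109 - 28Q + 2Q^2.
dAVC/dQ = -28 + 4Q = 0 gives Q = 7. min AVC = 109 - 28·7 + 2·7^2 = 11.
The firm shuts down for any P below ¥11.

¥11 per unit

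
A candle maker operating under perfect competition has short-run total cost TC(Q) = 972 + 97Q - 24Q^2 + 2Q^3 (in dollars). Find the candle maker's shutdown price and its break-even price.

Shutdown price = $25; break-even price = $151

Shutdown price = min AVC. AVC = 97 - 24Q + 2Q^2, with vertex at Q = 6 and minimum $25.
ATC = 972/Q + 97 - 24Q + 2Q^2. Setting dATC/dQ = −972/Q^2 − 24 + 4Q = 0 gives Q = 9 (since 4·9^3 − 24·9^2 = 972).
min ATC = 972/9 + 97 − 24·9 + 2·9^2 = $151. That is the break-even price.
For $25 ≤ P < $151 the firm produces at a loss; below $25 it shuts down.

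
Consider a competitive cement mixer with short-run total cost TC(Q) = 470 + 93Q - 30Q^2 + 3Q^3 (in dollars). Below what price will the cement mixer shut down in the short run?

Short-run supply begins at min AVC. From VC = 93Q - 30Q^2 + 3Q^3, AVC = 93 - 30Q + 3Q^2.
dAVC/dQ = -30 + 6Q = 0 gives Q = 5. min AVC = 93 - 30·5 + 3·5^2 = 18.
The firm shuts down for any P below $18.

$18 per unit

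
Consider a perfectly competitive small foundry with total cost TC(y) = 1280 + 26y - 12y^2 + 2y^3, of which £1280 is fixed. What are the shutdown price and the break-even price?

Shutdown price = min AVC. AVC = 26 - 12y + 2y^2, with vertex at y = 3 and minimum £8.
ATC = 1280/y + 26 - 12y + 2y^2. Setting dATC/dy = −1280/y^2 − 12 + 4y = 0 gives y = 8 (since 4·8^3 − 12·8^2 = 1280).
min ATC = 1280/8 + 26 − 12·8 + 2·8^2 = £218. That is the break-even price.
Between these two prices the firm operates at a loss; above £218 it earns a profit.

Shutdown price = £8; break-even price = £218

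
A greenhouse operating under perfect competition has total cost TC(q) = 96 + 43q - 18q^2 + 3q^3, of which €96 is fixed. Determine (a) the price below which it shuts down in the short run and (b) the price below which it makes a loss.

Shutdown price = €16; break-even price = €43

AVC = 43 - 18q + 3q^2; minimized at q = 3, giving min AVC = €16. That is the shutdown price.
ATC = 96/q + 43 - 18q + 3q^2. Setting dATC/dq = −96/q^2 − 18 + 6q = 0 gives q = 4 (since 6·4^3 − 18·4^2 = 96).
min ATC = 96/4 + 43 − 18·4 + 3·4^2 = €43. That is the break-even price.
Between these two prices the firm operates at a loss; above €43 it earns a profit.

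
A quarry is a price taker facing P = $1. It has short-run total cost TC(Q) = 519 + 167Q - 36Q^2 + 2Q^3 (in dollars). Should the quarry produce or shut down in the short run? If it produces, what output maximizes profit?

From TC, MC = TC'(Q) = 167 - 72Q + 6Q^2 and AVC = VC/Q = 167 - 36Q + 2Q^2.
AVC is minimized where dAVC/dQ = -36 + 4Q = 0, at Q = 9; min AVC = 167 - 36·9 + 2·9^2 = $5.
P = $1 lies below min AVC = $5; no output level covers variable cost.
The firm minimizes its loss by shutting down and losing only its fixed cost of $519.

Shut down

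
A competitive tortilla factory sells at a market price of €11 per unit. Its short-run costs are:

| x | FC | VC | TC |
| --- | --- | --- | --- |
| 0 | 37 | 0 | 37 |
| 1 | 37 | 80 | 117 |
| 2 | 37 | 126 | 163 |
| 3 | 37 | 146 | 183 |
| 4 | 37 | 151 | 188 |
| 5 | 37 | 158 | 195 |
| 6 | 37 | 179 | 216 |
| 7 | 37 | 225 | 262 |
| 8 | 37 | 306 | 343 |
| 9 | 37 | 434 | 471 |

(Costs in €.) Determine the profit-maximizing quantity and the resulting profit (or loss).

Tabulate TR − TC: x=0: -37; x=1: -106; x=2: -141; x=3: -150; x=4: -144; x=5: -140; x=6: -150; x=7: -185; x=8: -255; x=9: -372.
Profit is highest at x = 0. Equivalently, the lowest AVC in the table is 179/6 ≈ €29.83 at x = 6, and P = €11 falls below it — price never covers variable cost, so the firm shuts down and loses only its fixed cost.

x = 0 (shut down); profit = -€37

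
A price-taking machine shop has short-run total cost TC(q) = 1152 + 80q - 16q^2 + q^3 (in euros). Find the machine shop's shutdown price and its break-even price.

Shutdown price = €16; break-even price = €128

Shutdown price = min AVC. AVC = 80 - 16q + q^2, with vertex at q = 8 and minimum €16.
ATC = 1152/q + 80 - 16q + q^2. Setting dATC/dq = −1152/q^2 − 16 + 2q = 0 gives q = 12 (since 2·12^3 − 16·12^2 = 1152).
min ATC = 1152/12 + 80 − 16·12 + 12^2 = €128. That is the break-even price.
For €16 ≤ P < €128 the firm produces at a loss; below €16 it shuts down.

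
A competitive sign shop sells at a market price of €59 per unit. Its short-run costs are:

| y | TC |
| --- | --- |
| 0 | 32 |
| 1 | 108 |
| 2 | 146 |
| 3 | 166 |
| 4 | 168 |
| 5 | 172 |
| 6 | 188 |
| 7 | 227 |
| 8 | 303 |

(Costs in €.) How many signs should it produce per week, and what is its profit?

y = 7; profit = €186

Profit at each row (π = 59y − TC): y=0: -32; y=1: -49; y=2: -28; y=3: 11; y=4: 68; y=5: 123; y=6: 166; y=7: 186; y=8: 169.
Profit is maximized at y = 7. AVC there is 195/7 = €27.86 ≤ P, so producing beats shutting down (which would give -€32).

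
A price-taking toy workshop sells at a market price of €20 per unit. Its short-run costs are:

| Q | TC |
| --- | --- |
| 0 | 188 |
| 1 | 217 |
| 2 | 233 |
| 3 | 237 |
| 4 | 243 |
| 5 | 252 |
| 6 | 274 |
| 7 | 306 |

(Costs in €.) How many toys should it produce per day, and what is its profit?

Q = 5; profit = -€152

Compute π = P·Q − TC at each output: Q=0: -188; Q=1: -197; Q=2: -193; Q=3: -177; Q=4: -163; Q=5: -152; Q=6: -154; Q=7: -166.
Profit is maximized at Q = 5. AVC there is 64/5 = €12.80 ≤ P, so producing beats shutting down (which would give -€188).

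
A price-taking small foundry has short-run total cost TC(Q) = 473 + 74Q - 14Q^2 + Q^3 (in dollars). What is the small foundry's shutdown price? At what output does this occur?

The firm shuts down when price falls below the minimum of average variable cost. AVC = VC/Q = 74 - 14Q + Q^2.
dAVC/dQ = -14 + 2Q = 0 gives Q = 7. min AVC = 74 - 14·7 + 7^2 = 25.
For P < $25 the firm produces nothing.

$25 per unit, at Q = 7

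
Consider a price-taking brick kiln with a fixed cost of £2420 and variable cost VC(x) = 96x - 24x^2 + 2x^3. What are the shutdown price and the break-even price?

AVC = 96 - 24x + 2x^2; minimized at x = 6, giving min AVC = £24. That is the shutdown price.
ATC = 2420/x + 96 - 24x + 2x^2. Setting dATC/dx = −2420/x^2 − 24 + 4x = 0 gives x = 11 (since 4·11^3 − 24·11^2 = 2420).
min ATC = 2420/11 + 96 − 24·11 + 2·11^2 = £294. That is the break-even price.
For £24 ≤ P < £294 the firm produces at a loss; below £24 it shuts down.

Shutdown price = £24; break-even price = £294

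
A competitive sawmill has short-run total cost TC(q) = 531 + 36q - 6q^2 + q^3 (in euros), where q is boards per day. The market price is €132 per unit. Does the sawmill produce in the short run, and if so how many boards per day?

Produce at q = 8

Variable cost is VC = 36q - 6q^2 + q^3, so AVC = VC/q = 36 - 6q + q^2 and MC = dTC/dq = 36 - 12q + 3q^2.
AVC hits its minimum where MC = AVC, at q = 3, giving min AVC = 36 - 6·3 + 3^2 = €27.
Since P = €132 ≥ min AVC = €27, price covers variable cost and the firm should produce.
Set P = MC: 132 = 36 - 12q + 3q^2 → -96 - 12q + 3q^2 = 0. The roots are q = -4 and q = 8; the profit-maximizing output is on the rising part of MC, so q* = 8.
Check: AVC at q = 8 is €52 ≤ P, so revenue covers variable cost.
Profit = P·q − TC = 132·8 − 947 = €109.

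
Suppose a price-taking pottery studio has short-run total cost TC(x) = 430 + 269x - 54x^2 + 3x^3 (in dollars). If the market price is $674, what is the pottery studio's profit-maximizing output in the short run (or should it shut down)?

Produce at x = 15

From TC, MC = TC'(x) = 269 - 108x + 9x^2 and AVC = VC/x = 269 - 54x + 3x^2.
The AVC parabola has its vertex at x = 54/6 = 9, where AVC = 269 - 54·9 + 3·9^2 = $26.
P = $674 exceeds min AVC = $26, so the firm stays open.
Set P = MC: 674 = 269 - 108x + 9x^2 → -405 - 108x + 9x^2 = 0. The roots are x = -3 and x = 15; the profit-maximizing output is on the rising part of MC, so x* = 15.
Check: AVC at x = 15 is $134 ≤ P, so revenue covers variable cost.
Profit = P·x − TC = 674·15 − 2440 = $7670.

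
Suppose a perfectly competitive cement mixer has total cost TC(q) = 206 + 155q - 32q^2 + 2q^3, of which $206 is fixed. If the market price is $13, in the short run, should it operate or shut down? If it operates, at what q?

Shut down

Strip out fixed cost: VC = 155q - 32q^2 + 2q^3. Then AVC = 155 - 32q + 2q^2 and MC = 155 - 64q + 6q^2.
AVC hits its minimum where MC = AVC, at q = 8, giving min AVC = 155 - 32·8 + 2·8^2 = $27.
P = $13 lies below min AVC = $27; no output level covers variable cost.
The firm minimizes its loss by shutting down and losing only its fixed cost of $206.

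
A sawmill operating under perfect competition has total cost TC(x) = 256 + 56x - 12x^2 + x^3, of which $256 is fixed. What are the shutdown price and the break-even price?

Shutdown price = min AVC. AVC = 56 - 12x + x^2, with vertex at x = 6 and minimum $20.
ATC = 256/x + 56 - 12x + x^2. Setting dATC/dx = −256/x^2 − 12 + 2x = 0 gives x = 8 (since 2·8^3 − 12·8^2 = 256).
min ATC = 256/8 + 56 − 12·8 + 8^2 = $56. That is the break-even price.
Between these two prices the firm operates at a loss; above $56 it earns a profit.

Shutdown price = $20; break-even price = $56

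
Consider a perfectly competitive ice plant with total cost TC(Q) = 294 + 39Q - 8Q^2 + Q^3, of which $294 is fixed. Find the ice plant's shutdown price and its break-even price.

Shutdown price = $23; break-even price = $74

AVC = 39 - 8Q + Q^2; minimized at Q = 4, giving min AVC = $23. That is the shutdown price.
ATC = 294/Q + 39 - 8Q + Q^2. Setting dATC/dQ = −294/Q^2 − 8 + 2Q = 0 gives Q = 7 (since 2·7^3 − 8·7^2 = 294).
min ATC = 294/7 + 39 − 8·7 + 7^2 = $74. That is the break-even price.
For $23 ≤ P < $74 the firm produces at a loss; below $23 it shuts down.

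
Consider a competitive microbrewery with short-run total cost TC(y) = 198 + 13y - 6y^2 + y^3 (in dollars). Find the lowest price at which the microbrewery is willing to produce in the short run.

The firm shuts down when price falls below the minimum of average variable cost. AVC = VC/y = 13 - 6y + y^2.
dAVC/dy = -6 + 2y = 0 gives y = 3. min AVC = 13 - 6·3 + 3^2 = 4.
The firm shuts down for any P below $4.

$4 per unit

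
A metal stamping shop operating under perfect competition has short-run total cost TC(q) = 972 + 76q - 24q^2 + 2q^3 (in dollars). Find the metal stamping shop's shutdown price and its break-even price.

Shutdown price = $4; break-even price = $130

AVC = 76 - 24q + 2q^2; minimized at q = 6, giving min AVC = $4. That is the shutdown price.
ATC = 972/q + 76 - 24q + 2q^2. Setting dATC/dq = −972/q^2 − 24 + 4q = 0 gives q = 9 (since 4·9^3 − 24·9^2 = 972).
min ATC = 972/9 + 76 − 24·9 + 2·9^2 = $130. That is the break-even price.
For $4 ≤ P < $130 the firm produces at a loss; below $4 it shuts down.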